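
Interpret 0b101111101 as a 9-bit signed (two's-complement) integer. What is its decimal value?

pattern = 101111101 (MSB is 1 ⇒ negative)
Invert: 010000010, add 1 → 010000011 = 131, so the value is -131.
(Equivalently: 381 - 2^9 = 381 - 512 = -131.)

-131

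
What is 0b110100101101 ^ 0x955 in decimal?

1144

a = 110100101101
0x955 = 100101010101
XOR → 010001111000 = 1144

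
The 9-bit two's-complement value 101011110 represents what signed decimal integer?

-162

pattern = 101011110 (MSB is 1 ⇒ negative)
Invert: 010100001, add 1 → 010100010 = 162, so the value is -162.
(Equivalently: 350 - 2^9 = 350 - 512 = -162.)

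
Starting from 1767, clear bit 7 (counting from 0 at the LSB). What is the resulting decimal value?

x = 11011100111
bit 7 is currently 1; clear it via x & ~(1 << 7) = x & ~128
→ 11001100111 = 1639

1639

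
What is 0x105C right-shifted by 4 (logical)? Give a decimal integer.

0x105C = 1000001011100
shift right by 4 → 0000100000101 = 261
(equivalently, floor(4188 / 16))

261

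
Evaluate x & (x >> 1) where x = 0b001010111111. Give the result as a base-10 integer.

x = 1010111111 = 703
x>>1 = 0101011111
AND  = 0000011111 = 31
(x & (x >> 1) has a 1 wherever x has two consecutive 1 bits.)

31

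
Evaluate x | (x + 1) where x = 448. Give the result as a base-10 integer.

449

x = 111000000 = 448
x + 1 = 111000001
OR    = 111000001 = 449
(x | (x + 1) sets the lowest cleared bit.)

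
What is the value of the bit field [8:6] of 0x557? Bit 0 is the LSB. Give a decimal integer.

5

v = 0010101010111
Shift right by 6: 0010101
Mask low 3 bits: 101 = 5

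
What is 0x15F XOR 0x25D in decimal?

0x15F = 0101011111
0x25D = 1001011101
XOR → 1100000010 = 770

770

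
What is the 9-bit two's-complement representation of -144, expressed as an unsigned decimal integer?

368

144 in 9 bits: 010010000
Invert: 101101111
Add 1:  101110000 = 368
(Check: 2^9 - 144 = 512 - 144 = 368.)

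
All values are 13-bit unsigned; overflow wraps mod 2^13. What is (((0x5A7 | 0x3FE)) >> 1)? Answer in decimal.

0x5A7 = 0010110100111
0x3FE = 0001111111110
→ | → 0011111111111 = 2047
→ >> 1 → 0001111111111 = 1023

1023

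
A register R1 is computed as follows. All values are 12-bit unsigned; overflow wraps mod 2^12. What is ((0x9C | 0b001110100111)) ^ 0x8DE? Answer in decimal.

2913

0x9C = 000010011100
0b001110100111 = 001110100111
→ | → 001110111111 = 959
0x8DE = 100011011110
→ ^ → 101101100001 = 2913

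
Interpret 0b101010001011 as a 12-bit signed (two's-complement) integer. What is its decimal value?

pattern = 101010001011 (MSB is 1 ⇒ negative)
Invert: 010101110100, add 1 → 010101110101 = 1397, so the value is -1397.
(Equivalently: 2699 - 2^12 = 2699 - 4096 = -1397.)

-1397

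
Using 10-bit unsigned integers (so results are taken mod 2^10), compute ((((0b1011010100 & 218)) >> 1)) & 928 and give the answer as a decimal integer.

0b1011010100 = 1011010100
218 = 0011011010
→ & → 0011010000 = 208
→ >> 1 → 0001101000 = 104
928 = 1110100000
→ & → 0000100000 = 32

32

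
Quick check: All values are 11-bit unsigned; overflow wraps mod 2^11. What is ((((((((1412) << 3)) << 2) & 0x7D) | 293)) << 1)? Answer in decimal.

586

1412 = 10110000100
→ << 3 (mod 2^11) → 10000100000 = 1056
→ << 2 (mod 2^11) → 00010000000 = 128
0x7D = 00001111101
→ & → 00000000000 = 0
293 = 00100100101
→ | → 00100100101 = 293
→ << 1 (mod 2^11) → 01001001010 = 586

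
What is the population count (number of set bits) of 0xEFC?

0xEFC = 111011111100
Count the 1s: 1 + 1 + 1 + 1 + 1 + 1 + 1 + 1 + 1 = 9

9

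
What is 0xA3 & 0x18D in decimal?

129

0xA3 = 010100011
0x18D = 110001101
AND → 010000001 = 129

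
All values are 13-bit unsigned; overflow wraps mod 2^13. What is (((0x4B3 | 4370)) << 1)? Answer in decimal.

2918

0x4B3 = 0010010110011
4370 = 1000100010010
→ | → 1010110110011 = 5555
→ << 1 (mod 2^13) → 0101101100110 = 2918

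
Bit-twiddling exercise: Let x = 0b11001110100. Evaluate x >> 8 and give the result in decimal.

x = 11001110100
shift right by 8 → 00000000110 = 6
(equivalently, floor(1652 / 256))

6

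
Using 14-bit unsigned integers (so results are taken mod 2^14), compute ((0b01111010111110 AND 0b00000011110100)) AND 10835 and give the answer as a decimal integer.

0b01111010111110 = 01111010111110
0b00000011110100 = 00000011110100
→ AND → 00000010110100 = 180
10835 = 10101001010011
→ AND → 00000000010000 = 16

16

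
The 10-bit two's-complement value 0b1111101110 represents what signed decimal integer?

-18

pattern = 1111101110 (MSB is 1 ⇒ negative)
Invert: 0000010001, add 1 → 0000010010 = 18, so the value is -18.
(Equivalently: 1006 - 2^10 = 1006 - 1024 = -18.)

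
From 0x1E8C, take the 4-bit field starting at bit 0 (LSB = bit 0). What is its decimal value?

v = 1111010001100
Shift right by 0: 1111010001100
Mask low 4 bits: 1100 = 12

12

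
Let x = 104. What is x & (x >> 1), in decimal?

32

x = 1101000 = 104
x>>1 = 0110100
AND  = 0100000 = 32
(x & (x >> 1) has a 1 wherever x has two consecutive 1 bits.)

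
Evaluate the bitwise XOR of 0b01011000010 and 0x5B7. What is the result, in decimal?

1909

a = 01011000010
0x5B7 = 10110110111
XOR → 11101110101 = 1909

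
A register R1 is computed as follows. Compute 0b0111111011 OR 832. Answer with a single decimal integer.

1019

a = 0111111011
832 = 1101000000
 OR → 1111111011 = 1019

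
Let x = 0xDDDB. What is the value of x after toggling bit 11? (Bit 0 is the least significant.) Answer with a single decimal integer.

x = 1101110111011011
bit 11 is currently 1; toggle it via x ^ (1 << 11) = x ^ 2048
→ 1101010111011011 = 54747

54747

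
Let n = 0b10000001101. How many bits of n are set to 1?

n = 10000001101
Count the 1s: 1 + 1 + 1 + 1 = 4

4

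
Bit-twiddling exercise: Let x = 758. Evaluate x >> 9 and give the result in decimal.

1

758 = 1011110110
shift right by 9 → 0000000001 = 1
(equivalently, floor(758 / 512))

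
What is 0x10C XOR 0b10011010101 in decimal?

1497

0x10C = 00100001100
b = 10011010101
XOR → 10111011001 = 1497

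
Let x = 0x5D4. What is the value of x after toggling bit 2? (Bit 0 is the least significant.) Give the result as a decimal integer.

1488

x = 010111010100
bit 2 is currently 1; toggle it via x ^ (1 << 2) = x ^ 4
→ 010111010000 = 1488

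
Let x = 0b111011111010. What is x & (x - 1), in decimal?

x = 111011111010 = 3834
x - 1 = 111011111001
AND   = 111011111000 = 3832
(x & (x - 1) clears the lowest set bit of x.)

3832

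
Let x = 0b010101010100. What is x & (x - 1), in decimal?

x = 10101010100 = 1364
x - 1 = 10101010011
AND   = 10101010000 = 1360
(x & (x - 1) clears the lowest set bit of x.)

1360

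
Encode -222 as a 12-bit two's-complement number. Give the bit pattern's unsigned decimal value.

222 in 12 bits: 000011011110
Invert: 111100100001
Add 1:  111100100010 = 3874
(Check: 2^12 - 222 = 4096 - 222 = 3874.)

3874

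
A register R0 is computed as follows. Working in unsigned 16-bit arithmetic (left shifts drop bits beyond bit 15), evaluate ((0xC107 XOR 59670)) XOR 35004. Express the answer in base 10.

41133

0xC107 = 1100000100000111
59670 = 1110100100010110
→ XOR → 0010100000010001 = 10257
35004 = 1000100010111100
→ XOR → 1010000010101101 = 41133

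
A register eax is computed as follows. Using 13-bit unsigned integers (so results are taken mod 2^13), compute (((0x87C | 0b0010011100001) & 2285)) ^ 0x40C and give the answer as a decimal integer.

0x87C = 0100001111100
0b0010011100001 = 0010011100001
→ | → 0110011111101 = 3325
2285 = 0100011101101
→ & → 0100011101101 = 2285
0x40C = 0010000001100
→ ^ → 0110011100001 = 3297

3297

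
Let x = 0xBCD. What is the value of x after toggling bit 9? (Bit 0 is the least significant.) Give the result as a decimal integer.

2509

x = 101111001101
bit 9 is currently 1; toggle it via x ^ (1 << 9) = x ^ 512
→ 100111001101 = 2509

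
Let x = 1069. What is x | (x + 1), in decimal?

1071

x = 10000101101 = 1069
x + 1 = 10000101110
OR    = 10000101111 = 1071
(x | (x + 1) sets the lowest cleared bit.)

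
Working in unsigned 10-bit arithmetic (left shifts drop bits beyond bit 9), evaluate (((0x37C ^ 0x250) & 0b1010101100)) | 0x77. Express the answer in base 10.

0x37C = 1101111100
0x250 = 1001010000
→ ^ → 0100101100 = 300
0b1010101100 = 1010101100
→ & → 0000101100 = 44
0x77 = 0001110111
→ | → 0001111111 = 127

127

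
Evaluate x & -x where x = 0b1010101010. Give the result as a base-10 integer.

x = 1010101010 = 682
-x (two's complement) = …0101010110
AND   = 0000000010 = 2
(x & -x isolates the lowest set bit of x.)

2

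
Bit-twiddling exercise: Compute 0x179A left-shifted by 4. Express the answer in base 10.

96672

0x179A = 00001011110011010
shift left by 4 → 10111100110100000 = 96672
(equivalently, 6042 × 2^4 = 6042 × 16)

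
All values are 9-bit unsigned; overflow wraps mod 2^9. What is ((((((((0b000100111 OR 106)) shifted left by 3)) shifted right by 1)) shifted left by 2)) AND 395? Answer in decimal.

0b000100111 = 000100111
106 = 001101010
→ OR → 001101111 = 111
→ shifted left by 3 (mod 2^9) → 101111000 = 376
→ shifted right by 1 → 010111100 = 188
→ shifted left by 2 (mod 2^9) → 011110000 = 240
395 = 110001011
→ AND → 010000000 = 128

128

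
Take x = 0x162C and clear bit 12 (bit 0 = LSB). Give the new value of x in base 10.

1580

x = 001011000101100
bit 12 is currently 1; clear it via x & ~(1 << 12) = x & ~4096
→ 000011000101100 = 1580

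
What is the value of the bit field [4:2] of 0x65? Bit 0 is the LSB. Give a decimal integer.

v = 0001100101
Shift right by 2: 00011001
Mask low 3 bits: 001 = 1

1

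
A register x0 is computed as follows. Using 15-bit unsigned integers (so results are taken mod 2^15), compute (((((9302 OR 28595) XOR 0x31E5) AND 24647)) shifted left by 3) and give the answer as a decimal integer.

16

9302 = 010010001010110
28595 = 110111110110011
→ OR → 110111111110111 = 28663
0x31E5 = 011000111100101
→ XOR → 101111000010010 = 24082
24647 = 110000001000111
→ AND → 100000000000010 = 16386
→ shifted left by 3 (mod 2^15) → 000000000010000 = 16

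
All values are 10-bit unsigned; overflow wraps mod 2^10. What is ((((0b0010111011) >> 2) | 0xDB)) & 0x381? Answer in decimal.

0b0010111011 = 0010111011
→ >> 2 → 0000101110 = 46
0xDB = 0011011011
→ | → 0011111111 = 255
0x381 = 1110000001
→ & → 0010000001 = 129

129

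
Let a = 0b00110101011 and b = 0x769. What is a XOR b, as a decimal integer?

1730

a = 00110101011
0x769 = 11101101001
XOR → 11011000010 = 1730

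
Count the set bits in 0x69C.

6

0x69C = 11010011100
Count the 1s: 1 + 1 + 1 + 1 + 1 + 1 = 6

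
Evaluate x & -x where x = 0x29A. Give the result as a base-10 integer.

x = 1010011010 = 666
-x (two's complement) = …0101100110
AND   = 0000000010 = 2
(x & -x isolates the lowest set bit of x.)

2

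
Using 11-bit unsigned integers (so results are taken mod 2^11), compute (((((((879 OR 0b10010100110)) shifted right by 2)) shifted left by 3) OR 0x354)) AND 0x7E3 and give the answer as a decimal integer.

879 = 01101101111
0b10010100110 = 10010100110
→ OR → 11111101111 = 2031
→ shifted right by 2 → 00111111011 = 507
→ shifted left by 3 (mod 2^11) → 11111011000 = 2008
0x354 = 01101010100
→ OR → 11111011100 = 2012
0x7E3 = 11111100011
→ AND → 11111000000 = 1984

1984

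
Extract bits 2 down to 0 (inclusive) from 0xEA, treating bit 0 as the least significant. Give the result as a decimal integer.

2

v = 00000011101010
Shift right by 0: 00000011101010
Mask low 3 bits: 010 = 2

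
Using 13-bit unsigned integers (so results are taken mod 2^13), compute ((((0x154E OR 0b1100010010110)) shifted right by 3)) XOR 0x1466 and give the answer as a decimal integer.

6109

0x154E = 1010101001110
0b1100010010110 = 1100010010110
→ OR → 1110111011110 = 7646
→ shifted right by 3 → 0001110111011 = 955
0x1466 = 1010001100110
→ XOR → 1011111011101 = 6109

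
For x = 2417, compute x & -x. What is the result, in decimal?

x = 100101110001 = 2417
-x (two's complement) = …011010001111
AND   = 000000000001 = 1
(x & -x isolates the lowest set bit of x.)

1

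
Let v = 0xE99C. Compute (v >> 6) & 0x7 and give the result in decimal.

v = 1110100110011100
Shift right by 6: 1110100110
Mask low 3 bits: 110 = 6

6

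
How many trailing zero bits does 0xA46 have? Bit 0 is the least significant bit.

0xA46 = 101001000110
Trailing zeros: 1, so the lowest set bit is bit 1 (value 2).

1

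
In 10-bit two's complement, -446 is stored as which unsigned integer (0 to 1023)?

578

446 in 10 bits: 0110111110
Invert: 1001000001
Add 1:  1001000010 = 578
(Check: 2^10 - 446 = 1024 - 446 = 578.)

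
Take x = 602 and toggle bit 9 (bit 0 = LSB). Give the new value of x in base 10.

90

x = 1001011010
bit 9 is currently 1; toggle it via x ^ (1 << 9) = x ^ 512
→ 0001011010 = 90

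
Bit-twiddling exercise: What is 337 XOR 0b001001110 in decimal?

337 = 101010001
b = 001001110
XOR → 100011111 = 287

287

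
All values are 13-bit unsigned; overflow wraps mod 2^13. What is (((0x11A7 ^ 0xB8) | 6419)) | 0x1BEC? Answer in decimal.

0x11A7 = 1000110100111
0xB8 = 0000010111000
→ ^ → 1000100011111 = 4383
6419 = 1100100010011
→ | → 1100100011111 = 6431
0x1BEC = 1101111101100
→ | → 1101111111111 = 7167

7167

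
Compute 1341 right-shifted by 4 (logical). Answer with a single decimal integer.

1341 = 10100111101
shift right by 4 → 00001010011 = 83
(equivalently, floor(1341 / 16))

83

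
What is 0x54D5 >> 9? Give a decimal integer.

42

0x54D5 = 101010011010101
shift right by 9 → 000000000101010 = 42
(equivalently, floor(21717 / 512))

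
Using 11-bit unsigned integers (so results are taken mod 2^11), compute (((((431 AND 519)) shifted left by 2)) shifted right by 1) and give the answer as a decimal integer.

431 = 00110101111
519 = 01000000111
→ AND → 00000000111 = 7
→ shifted left by 2 (mod 2^11) → 00000011100 = 28
→ shifted right by 1 → 00000001110 = 14

14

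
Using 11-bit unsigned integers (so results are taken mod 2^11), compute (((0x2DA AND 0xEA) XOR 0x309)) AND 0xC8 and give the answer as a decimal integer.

0x2DA = 01011011010
0xEA = 00011101010
→ AND → 00011001010 = 202
0x309 = 01100001001
→ XOR → 01111000011 = 963
0xC8 = 00011001000
→ AND → 00011000000 = 192

192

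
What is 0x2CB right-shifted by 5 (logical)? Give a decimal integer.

22

0x2CB = 1011001011
shift right by 5 → 0000010110 = 22
(equivalently, floor(715 / 32))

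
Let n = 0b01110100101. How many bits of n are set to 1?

n = 1110100101
Count the 1s: 1 + 1 + 1 + 1 + 1 + 1 = 6

6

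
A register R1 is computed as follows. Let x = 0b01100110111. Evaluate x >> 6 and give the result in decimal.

x = 1100110111
shift right by 6 → 0000001100 = 12
(equivalently, floor(823 / 64))

12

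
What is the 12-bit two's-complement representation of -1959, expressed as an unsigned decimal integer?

2137

1959 in 12 bits: 011110100111
Invert: 100001011000
Add 1:  100001011001 = 2137
(Check: 2^12 - 1959 = 4096 - 1959 = 2137.)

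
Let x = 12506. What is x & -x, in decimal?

2

x = 11000011011010 = 12506
-x (two's complement) = …00111100100110
AND   = 00000000000010 = 2
(x & -x isolates the lowest set bit of x.)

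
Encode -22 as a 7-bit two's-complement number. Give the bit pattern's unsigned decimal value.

106

22 in 7 bits: 0010110
Invert: 1101001
Add 1:  1101010 = 106
(Check: 2^7 - 22 = 128 - 22 = 106.)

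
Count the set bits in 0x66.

4

0x66 = 1100110
Count the 1s: 1 + 1 + 1 + 1 = 4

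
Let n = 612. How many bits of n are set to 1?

4

612 = 1001100100
Count the 1s: 1 + 1 + 1 + 1 = 4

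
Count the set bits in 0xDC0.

5

0xDC0 = 110111000000
Count the 1s: 1 + 1 + 1 + 1 + 1 = 5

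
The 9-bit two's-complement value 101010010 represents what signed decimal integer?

pattern = 101010010 (MSB is 1 ⇒ negative)
Invert: 010101101, add 1 → 010101110 = 174, so the value is -174.
(Equivalently: 338 - 2^9 = 338 - 512 = -174.)

-174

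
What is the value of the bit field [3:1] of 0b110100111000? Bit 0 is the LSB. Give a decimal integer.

4

v = 110100111000
Shift right by 1: 11010011100
Mask low 3 bits: 100 = 4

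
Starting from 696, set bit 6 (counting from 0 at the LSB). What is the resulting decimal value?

760

x = 1010111000
bit 6 is currently 0; set it via x | (1 << 6) = x | 64
→ 1011111000 = 760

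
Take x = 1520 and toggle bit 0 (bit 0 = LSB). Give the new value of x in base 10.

1521

x = 0010111110000
bit 0 is currently 0; toggle it via x ^ (1 << 0) = x ^ 1
→ 0010111110001 = 1521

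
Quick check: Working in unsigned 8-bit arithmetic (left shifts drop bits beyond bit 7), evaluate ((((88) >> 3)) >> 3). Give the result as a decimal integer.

1

88 = 01011000
→ >> 3 → 00001011 = 11
→ >> 3 → 00000001 = 1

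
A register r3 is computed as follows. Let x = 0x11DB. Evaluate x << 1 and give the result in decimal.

0x11DB = 01000111011011
shift left by 1 → 10001110110110 = 9142
(equivalently, 4571 × 2^1 = 4571 × 2)

9142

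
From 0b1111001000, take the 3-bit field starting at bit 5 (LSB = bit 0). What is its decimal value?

v = 1111001000
Shift right by 5: 11110
Mask low 3 bits: 110 = 6

6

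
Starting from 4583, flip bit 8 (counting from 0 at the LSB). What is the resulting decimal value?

x = 1000111100111
bit 8 is currently 1; toggle it via x ^ (1 << 8) = x ^ 256
→ 1000011100111 = 4327

4327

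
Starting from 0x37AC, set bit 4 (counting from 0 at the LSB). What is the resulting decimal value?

14268

x = 11011110101100
bit 4 is currently 0; set it via x | (1 << 4) = x | 16
→ 11011110111100 = 14268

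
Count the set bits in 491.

7

491 = 111101011
Count the 1s: 1 + 1 + 1 + 1 + 1 + 1 + 1 = 7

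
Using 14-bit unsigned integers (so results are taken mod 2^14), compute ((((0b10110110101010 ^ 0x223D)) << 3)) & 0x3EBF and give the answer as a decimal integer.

15544

0b10110110101010 = 10110110101010
0x223D = 10001000111101
→ ^ → 00111110010111 = 3991
→ << 3 (mod 2^14) → 11110010111000 = 15544
0x3EBF = 11111010111111
→ & → 11110010111000 = 15544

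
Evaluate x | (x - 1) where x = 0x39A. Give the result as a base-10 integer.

923

x = 1110011010 = 922
x - 1 = 1110011001
OR    = 1110011011 = 923
(x | (x - 1) sets all bits below the lowest set bit.)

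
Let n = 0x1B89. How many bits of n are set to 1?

0x1B89 = 1101110001001
Count the 1s: 1 + 1 + 1 + 1 + 1 + 1 + 1 = 7

7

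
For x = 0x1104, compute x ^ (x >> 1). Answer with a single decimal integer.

6534

x = 1000100000100 = 4356
x>>1 = 0100010000010
XOR  = 1100110000110 = 6534
(x ^ (x >> 1) gives the standard binary-reflected Gray code of x.)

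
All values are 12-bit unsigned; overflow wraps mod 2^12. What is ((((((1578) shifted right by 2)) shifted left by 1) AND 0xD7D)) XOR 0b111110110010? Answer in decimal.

1578 = 011000101010
→ shifted right by 2 → 000110001010 = 394
→ shifted left by 1 (mod 2^12) → 001100010100 = 788
0xD7D = 110101111101
→ AND → 000100010100 = 276
0b111110110010 = 111110110010
→ XOR → 111010100110 = 3750

3750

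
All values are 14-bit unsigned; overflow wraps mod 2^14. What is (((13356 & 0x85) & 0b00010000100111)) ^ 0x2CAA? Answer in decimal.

13356 = 11010000101100
0x85 = 00000010000101
→ & → 00000000000100 = 4
0b00010000100111 = 00010000100111
→ & → 00000000000100 = 4
0x2CAA = 10110010101010
→ ^ → 10110010101110 = 11438

11438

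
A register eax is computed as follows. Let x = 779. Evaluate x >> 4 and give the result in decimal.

48

779 = 1100001011
shift right by 4 → 0000110000 = 48
(equivalently, floor(779 / 16))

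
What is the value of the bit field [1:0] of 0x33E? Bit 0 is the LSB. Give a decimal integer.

v = 1100111110
Shift right by 0: 1100111110
Mask low 2 bits: 10 = 2

2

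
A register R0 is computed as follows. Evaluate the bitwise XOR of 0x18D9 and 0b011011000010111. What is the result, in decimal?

11982

0x18D9 = 01100011011001
b = 11011000010111
XOR → 10111011001110 = 11982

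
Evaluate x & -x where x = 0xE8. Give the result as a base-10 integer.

x = 11101000 = 232
-x (two's complement) = …00011000
AND   = 00001000 = 8
(x & -x isolates the lowest set bit of x.)

8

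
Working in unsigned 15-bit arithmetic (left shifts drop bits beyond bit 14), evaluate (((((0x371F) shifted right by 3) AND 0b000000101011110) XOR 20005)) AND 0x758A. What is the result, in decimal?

0x371F = 011011100011111
→ shifted right by 3 → 000011011100011 = 1763
0b000000101011110 = 000000101011110
→ AND → 000000001000010 = 66
20005 = 100111000100101
→ XOR → 100111001100111 = 20071
0x758A = 111010110001010
→ AND → 100010000000010 = 17410

17410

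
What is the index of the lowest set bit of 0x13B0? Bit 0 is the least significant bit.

4

0x13B0 = 1001110110000
Trailing zeros: 4, so the lowest set bit is bit 4 (value 16).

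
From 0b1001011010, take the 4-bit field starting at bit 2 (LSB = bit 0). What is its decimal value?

6

v = 1001011010
Shift right by 2: 10010110
Mask low 4 bits: 0110 = 6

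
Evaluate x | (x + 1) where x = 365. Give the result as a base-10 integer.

367

x = 101101101 = 365
x + 1 = 101101110
OR    = 101101111 = 367
(x | (x + 1) sets the lowest cleared bit.)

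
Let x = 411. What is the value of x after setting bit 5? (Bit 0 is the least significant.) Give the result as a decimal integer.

x = 110011011
bit 5 is currently 0; set it via x | (1 << 5) = x | 32
→ 110111011 = 443

443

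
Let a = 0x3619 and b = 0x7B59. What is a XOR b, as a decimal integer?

19776

0x3619 = 011011000011001
0x7B59 = 111101101011001
XOR → 100110101000000 = 19776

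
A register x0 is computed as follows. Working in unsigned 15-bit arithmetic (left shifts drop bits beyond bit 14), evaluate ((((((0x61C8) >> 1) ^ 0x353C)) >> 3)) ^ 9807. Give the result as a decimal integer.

0x61C8 = 110000111001000
→ >> 1 → 011000011100100 = 12516
0x353C = 011010100111100
→ ^ → 000010111011000 = 1496
→ >> 3 → 000000010111011 = 187
9807 = 010011001001111
→ ^ → 010011011110100 = 9972

9972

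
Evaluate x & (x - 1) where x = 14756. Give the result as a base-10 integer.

x = 11100110100100 = 14756
x - 1 = 11100110100011
AND   = 11100110100000 = 14752
(x & (x - 1) clears the lowest set bit of x.)

14752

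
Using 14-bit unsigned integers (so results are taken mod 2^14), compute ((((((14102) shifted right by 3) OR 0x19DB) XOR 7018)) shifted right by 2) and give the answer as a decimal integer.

14102 = 11011100010110
→ shifted right by 3 → 00011011100010 = 1762
0x19DB = 01100111011011
→ OR → 01111111111011 = 8187
7018 = 01101101101010
→ XOR → 00010010010001 = 1169
→ shifted right by 2 → 00000100100100 = 292

292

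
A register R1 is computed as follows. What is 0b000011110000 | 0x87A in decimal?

a = 000011110000
0x87A = 100001111010
 OR → 100011111010 = 2298

2298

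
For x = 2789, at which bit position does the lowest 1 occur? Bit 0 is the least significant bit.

2789 = 101011100101
Trailing zeros: 0, so the lowest set bit is bit 0 (value 1).

0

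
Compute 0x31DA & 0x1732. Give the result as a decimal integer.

4370

0x31DA = 11000111011010
0x1732 = 01011100110010
AND → 01000100010010 = 4370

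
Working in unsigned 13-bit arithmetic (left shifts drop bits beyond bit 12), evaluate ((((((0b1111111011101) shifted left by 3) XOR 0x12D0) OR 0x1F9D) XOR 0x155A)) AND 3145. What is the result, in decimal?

2113

0b1111111011101 = 1111111011101
→ shifted left by 3 (mod 2^13) → 1111011101000 = 7912
0x12D0 = 1001011010000
→ XOR → 0110000111000 = 3128
0x1F9D = 1111110011101
→ OR → 1111110111101 = 8125
0x155A = 1010101011010
→ XOR → 0101011100111 = 2791
3145 = 0110001001001
→ AND → 0100001000001 = 2113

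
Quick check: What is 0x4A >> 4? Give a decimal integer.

4

0x4A = 1001010
shift right by 4 → 0000100 = 4
(equivalently, floor(74 / 16))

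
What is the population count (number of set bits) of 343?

343 = 101010111
Count the 1s: 1 + 1 + 1 + 1 + 1 + 1 = 6

6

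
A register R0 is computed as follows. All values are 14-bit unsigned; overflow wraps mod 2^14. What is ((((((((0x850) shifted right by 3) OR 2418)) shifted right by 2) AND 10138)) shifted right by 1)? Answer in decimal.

269

0x850 = 00100001010000
→ shifted right by 3 → 00000100001010 = 266
2418 = 00100101110010
→ OR → 00100101111010 = 2426
→ shifted right by 2 → 00001001011110 = 606
10138 = 10011110011010
→ AND → 00001000011010 = 538
→ shifted right by 1 → 00000100001101 = 269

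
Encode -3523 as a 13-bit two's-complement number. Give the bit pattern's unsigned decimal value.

4669

3523 in 13 bits: 0110111000011
Invert: 1001000111100
Add 1:  1001000111101 = 4669
(Check: 2^13 - 3523 = 8192 - 3523 = 4669.)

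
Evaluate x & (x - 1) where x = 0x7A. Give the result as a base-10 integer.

x = 1111010 = 122
x - 1 = 1111001
AND   = 1111000 = 120
(x & (x - 1) clears the lowest set bit of x.)

120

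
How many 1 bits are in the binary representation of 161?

3

161 = 10100001
Count the 1s: 1 + 1 + 1 = 3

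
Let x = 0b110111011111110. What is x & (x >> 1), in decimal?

9854

x = 110111011111110 = 28414
x>>1 = 011011101111111
AND  = 010011001111110 = 9854
(x & (x >> 1) has a 1 wherever x has two consecutive 1 bits.)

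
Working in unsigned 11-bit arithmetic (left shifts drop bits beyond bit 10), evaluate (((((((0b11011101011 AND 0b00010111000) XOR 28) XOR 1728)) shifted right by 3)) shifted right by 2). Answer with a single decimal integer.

51

0b11011101011 = 11011101011
0b00010111000 = 00010111000
→ AND → 00010101000 = 168
28 = 00000011100
→ XOR → 00010110100 = 180
1728 = 11011000000
→ XOR → 11001110100 = 1652
→ shifted right by 3 → 00011001110 = 206
→ shifted right by 2 → 00000110011 = 51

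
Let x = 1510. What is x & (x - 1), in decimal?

x = 10111100110 = 1510
x - 1 = 10111100101
AND   = 10111100100 = 1508
(x & (x - 1) clears the lowest set bit of x.)

1508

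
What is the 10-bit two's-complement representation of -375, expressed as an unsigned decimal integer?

375 in 10 bits: 0101110111
Invert: 1010001000
Add 1:  1010001001 = 649
(Check: 2^10 - 375 = 1024 - 375 = 649.)

649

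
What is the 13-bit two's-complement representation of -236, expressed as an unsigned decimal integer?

236 in 13 bits: 0000011101100
Invert: 1111100010011
Add 1:  1111100010100 = 7956
(Check: 2^13 - 236 = 8192 - 236 = 7956.)

7956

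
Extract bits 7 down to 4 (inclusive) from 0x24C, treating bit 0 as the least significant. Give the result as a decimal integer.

4

v = 1001001100
Shift right by 4: 100100
Mask low 4 bits: 0100 = 4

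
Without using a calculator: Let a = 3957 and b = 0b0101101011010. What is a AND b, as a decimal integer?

2896

3957 = 111101110101
b = 101101011010
AND → 101101010000 = 2896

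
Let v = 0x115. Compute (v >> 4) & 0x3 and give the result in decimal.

v = 100010101
Shift right by 4: 10001
Mask low 2 bits: 01 = 1

1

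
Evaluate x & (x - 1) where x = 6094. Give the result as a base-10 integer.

x = 1011111001110 = 6094
x - 1 = 1011111001101
AND   = 1011111001100 = 6092
(x & (x - 1) clears the lowest set bit of x.)

6092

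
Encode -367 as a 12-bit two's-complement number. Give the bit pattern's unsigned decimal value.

3729

367 in 12 bits: 000101101111
Invert: 111010010000
Add 1:  111010010001 = 3729
(Check: 2^12 - 367 = 4096 - 367 = 3729.)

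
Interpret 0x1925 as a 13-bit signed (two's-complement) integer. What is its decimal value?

-1755

pattern = 1100100100101 (MSB is 1 ⇒ negative)
Invert: 0011011011010, add 1 → 0011011011011 = 1755, so the value is -1755.
(Equivalently: 6437 - 2^13 = 6437 - 8192 = -1755.)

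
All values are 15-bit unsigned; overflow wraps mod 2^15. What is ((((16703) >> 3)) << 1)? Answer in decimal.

4174

16703 = 100000100111111
→ >> 3 → 000100000100111 = 2087
→ << 1 (mod 2^15) → 001000001001110 = 4174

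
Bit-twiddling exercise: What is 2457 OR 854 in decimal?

2457 = 100110011001
854 = 001101010110
 OR → 101111011111 = 3039

3039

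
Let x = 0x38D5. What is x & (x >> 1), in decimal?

x = 11100011010101 = 14549
x>>1 = 01110001101010
AND  = 01100001000000 = 6208
(x & (x >> 1) has a 1 wherever x has two consecutive 1 bits.)

6208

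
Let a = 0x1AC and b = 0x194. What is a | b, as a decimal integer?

444

0x1AC = 110101100
0x194 = 110010100
 OR → 110111100 = 444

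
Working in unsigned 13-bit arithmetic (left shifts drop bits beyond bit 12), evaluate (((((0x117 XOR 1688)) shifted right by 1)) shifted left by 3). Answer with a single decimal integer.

0x117 = 0000100010111
1688 = 0011010011000
→ XOR → 0011110001111 = 1935
→ shifted right by 1 → 0001111000111 = 967
→ shifted left by 3 (mod 2^13) → 1111000111000 = 7736

7736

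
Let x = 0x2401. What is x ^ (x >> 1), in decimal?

x = 10010000000001 = 9217
x>>1 = 01001000000000
XOR  = 11011000000001 = 13825
(x ^ (x >> 1) gives the standard binary-reflected Gray code of x.)

13825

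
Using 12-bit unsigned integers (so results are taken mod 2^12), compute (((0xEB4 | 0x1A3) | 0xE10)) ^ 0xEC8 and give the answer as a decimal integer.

0xEB4 = 111010110100
0x1A3 = 000110100011
→ | → 111110110111 = 4023
0xE10 = 111000010000
→ | → 111110110111 = 4023
0xEC8 = 111011001000
→ ^ → 000101111111 = 383

383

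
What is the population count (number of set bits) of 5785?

7

5785 = 1011010011001
Count the 1s: 1 + 1 + 1 + 1 + 1 + 1 + 1 = 7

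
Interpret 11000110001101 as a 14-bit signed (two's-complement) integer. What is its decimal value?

pattern = 11000110001101 (MSB is 1 ⇒ negative)
Invert: 00111001110010, add 1 → 00111001110011 = 3699, so the value is -3699.
(Equivalently: 12685 - 2^14 = 12685 - 16384 = -3699.)

-3699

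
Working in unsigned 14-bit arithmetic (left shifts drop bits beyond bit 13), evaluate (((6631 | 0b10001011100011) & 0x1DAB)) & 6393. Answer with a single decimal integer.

6305

6631 = 01100111100111
0b10001011100011 = 10001011100011
→ | → 11101111100111 = 15335
0x1DAB = 01110110101011
→ & → 01100110100011 = 6563
6393 = 01100011111001
→ & → 01100010100001 = 6305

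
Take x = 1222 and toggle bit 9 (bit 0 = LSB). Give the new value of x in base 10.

1734

x = 10011000110
bit 9 is currently 0; toggle it via x ^ (1 << 9) = x ^ 512
→ 11011000110 = 1734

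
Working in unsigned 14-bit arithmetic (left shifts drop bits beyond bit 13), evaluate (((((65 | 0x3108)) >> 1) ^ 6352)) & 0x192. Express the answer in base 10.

65 = 00000001000001
0x3108 = 11000100001000
→ | → 11000101001001 = 12617
→ >> 1 → 01100010100100 = 6308
6352 = 01100011010000
→ ^ → 00000001110100 = 116
0x192 = 00000110010010
→ & → 00000000010000 = 16

16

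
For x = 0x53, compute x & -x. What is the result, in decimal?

1

x = 1010011 = 83
-x (two's complement) = …0101101
AND   = 0000001 = 1
(x & -x isolates the lowest set bit of x.)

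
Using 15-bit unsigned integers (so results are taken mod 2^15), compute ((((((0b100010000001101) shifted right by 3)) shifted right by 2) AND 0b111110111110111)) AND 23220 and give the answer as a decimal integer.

32

0b100010000001101 = 100010000001101
→ shifted right by 3 → 000100010000001 = 2177
→ shifted right by 2 → 000001000100000 = 544
0b111110111110111 = 111110111110111
→ AND → 000000000100000 = 32
23220 = 101101010110100
→ AND → 000000000100000 = 32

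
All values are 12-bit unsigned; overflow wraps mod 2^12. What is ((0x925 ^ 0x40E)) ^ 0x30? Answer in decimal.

0x925 = 100100100101
0x40E = 010000001110
→ ^ → 110100101011 = 3371
0x30 = 000000110000
→ ^ → 110100011011 = 3355

3355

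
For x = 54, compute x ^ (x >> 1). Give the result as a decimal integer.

45

x = 110110 = 54
x>>1 = 011011
XOR  = 101101 = 45
(x ^ (x >> 1) gives the standard binary-reflected Gray code of x.)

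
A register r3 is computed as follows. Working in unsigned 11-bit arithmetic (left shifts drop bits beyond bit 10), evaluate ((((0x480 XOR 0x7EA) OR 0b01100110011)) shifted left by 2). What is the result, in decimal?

1516

0x480 = 10010000000
0x7EA = 11111101010
→ XOR → 01101101010 = 874
0b01100110011 = 01100110011
→ OR → 01101111011 = 891
→ shifted left by 2 (mod 2^11) → 10111101100 = 1516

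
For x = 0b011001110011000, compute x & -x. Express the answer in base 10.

8

x = 11001110011000 = 13208
-x (two's complement) = …00110001101000
AND   = 00000000001000 = 8
(x & -x isolates the lowest set bit of x.)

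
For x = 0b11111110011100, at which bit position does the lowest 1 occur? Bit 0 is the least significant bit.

2

0b11111110011100 = 11111110011100
Trailing zeros: 2, so the lowest set bit is bit 2 (value 4).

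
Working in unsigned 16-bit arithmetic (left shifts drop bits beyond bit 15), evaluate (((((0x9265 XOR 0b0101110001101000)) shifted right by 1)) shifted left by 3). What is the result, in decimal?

0x9265 = 1001001001100101
0b0101110001101000 = 0101110001101000
→ XOR → 1100111000001101 = 52749
→ shifted right by 1 → 0110011100000110 = 26374
→ shifted left by 3 (mod 2^16) → 0011100000110000 = 14384

14384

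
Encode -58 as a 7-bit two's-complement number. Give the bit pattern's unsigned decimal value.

70

58 in 7 bits: 0111010
Invert: 1000101
Add 1:  1000110 = 70
(Check: 2^7 - 58 = 128 - 58 = 70.)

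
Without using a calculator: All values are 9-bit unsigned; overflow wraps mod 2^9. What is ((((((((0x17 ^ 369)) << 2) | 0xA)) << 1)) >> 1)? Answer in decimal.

154

0x17 = 000010111
369 = 101110001
→ ^ → 101100110 = 358
→ << 2 (mod 2^9) → 110011000 = 408
0xA = 000001010
→ | → 110011010 = 410
→ << 1 (mod 2^9) → 100110100 = 308
→ >> 1 → 010011010 = 154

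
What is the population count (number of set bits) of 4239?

6

4239 = 1000010001111
Count the 1s: 1 + 1 + 1 + 1 + 1 + 1 = 6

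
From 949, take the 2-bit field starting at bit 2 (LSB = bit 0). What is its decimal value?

v = 01110110101
Shift right by 2: 011101101
Mask low 2 bits: 01 = 1

1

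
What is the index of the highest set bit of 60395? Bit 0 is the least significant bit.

60395 = 1110101111101011
The topmost 1 is at position 15 (since 2^15 = 32768 ≤ 60395 < 65536).

15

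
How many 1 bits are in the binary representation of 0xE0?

3

0xE0 = 11100000
Count the 1s: 1 + 1 + 1 = 3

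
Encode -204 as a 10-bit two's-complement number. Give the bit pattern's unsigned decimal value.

820

204 in 10 bits: 0011001100
Invert: 1100110011
Add 1:  1100110100 = 820
(Check: 2^10 - 204 = 1024 - 204 = 820.)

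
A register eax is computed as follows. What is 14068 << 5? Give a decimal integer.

14068 = 0000011011011110100
shift left by 5 → 1101101111010000000 = 450176
(equivalently, 14068 × 2^5 = 14068 × 32)

450176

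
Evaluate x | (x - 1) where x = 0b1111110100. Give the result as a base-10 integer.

1015

x = 1111110100 = 1012
x - 1 = 1111110011
OR    = 1111110111 = 1015
(x | (x - 1) sets all bits below the lowest set bit.)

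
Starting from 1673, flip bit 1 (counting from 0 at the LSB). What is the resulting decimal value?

1675

x = 11010001001
bit 1 is currently 0; toggle it via x ^ (1 << 1) = x ^ 2
→ 11010001011 = 1675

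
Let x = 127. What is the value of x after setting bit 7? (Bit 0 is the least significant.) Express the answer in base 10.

x = 000001111111
bit 7 is currently 0; set it via x | (1 << 7) = x | 128
→ 000011111111 = 255

255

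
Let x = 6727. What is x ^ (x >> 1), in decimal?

x = 1101001000111 = 6727
x>>1 = 0110100100011
XOR  = 1011101100100 = 5988
(x ^ (x >> 1) gives the standard binary-reflected Gray code of x.)

5988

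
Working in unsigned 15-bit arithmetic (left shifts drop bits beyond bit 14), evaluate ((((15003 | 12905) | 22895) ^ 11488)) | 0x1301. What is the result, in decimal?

22303

15003 = 011101010011011
12905 = 011001001101001
→ | → 011101011111011 = 15099
22895 = 101100101101111
→ | → 111101111111111 = 31743
11488 = 010110011100000
→ ^ → 101011100011111 = 22303
0x1301 = 001001100000001
→ | → 101011100011111 = 22303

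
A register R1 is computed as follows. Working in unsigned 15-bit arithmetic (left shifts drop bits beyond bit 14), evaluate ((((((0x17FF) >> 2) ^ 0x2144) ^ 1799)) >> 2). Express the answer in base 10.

0x17FF = 001011111111111
→ >> 2 → 000010111111111 = 1535
0x2144 = 010000101000100
→ ^ → 010010010111011 = 9403
1799 = 000011100000111
→ ^ → 010001110111100 = 9148
→ >> 2 → 000100011101111 = 2287

2287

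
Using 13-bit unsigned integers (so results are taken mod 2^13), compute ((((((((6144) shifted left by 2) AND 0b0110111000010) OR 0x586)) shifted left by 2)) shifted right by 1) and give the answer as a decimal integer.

6144 = 1100000000000
→ shifted left by 2 (mod 2^13) → 0000000000000 = 0
0b0110111000010 = 0110111000010
→ AND → 0000000000000 = 0
0x586 = 0010110000110
→ OR → 0010110000110 = 1414
→ shifted left by 2 (mod 2^13) → 1011000011000 = 5656
→ shifted right by 1 → 0101100001100 = 2828

2828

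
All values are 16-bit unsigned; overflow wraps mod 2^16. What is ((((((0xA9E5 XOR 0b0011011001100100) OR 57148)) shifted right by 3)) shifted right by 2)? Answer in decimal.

0xA9E5 = 1010100111100101
0b0011011001100100 = 0011011001100100
→ XOR → 1001111110000001 = 40833
57148 = 1101111100111100
→ OR → 1101111110111101 = 57277
→ shifted right by 3 → 0001101111110111 = 7159
→ shifted right by 2 → 0000011011111101 = 1789

1789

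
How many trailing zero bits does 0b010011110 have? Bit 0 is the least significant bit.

0b010011110 = 10011110
Trailing zeros: 1, so the lowest set bit is bit 1 (value 2).

1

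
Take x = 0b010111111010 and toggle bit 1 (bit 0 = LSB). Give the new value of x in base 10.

1528

x = 010111111010
bit 1 is currently 1; toggle it via x ^ (1 << 1) = x ^ 2
→ 010111111000 = 1528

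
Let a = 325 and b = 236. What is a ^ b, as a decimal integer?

425

325 = 101000101
236 = 011101100
XOR → 110101001 = 425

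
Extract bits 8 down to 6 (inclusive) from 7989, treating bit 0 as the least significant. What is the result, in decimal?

v = 1111100110101
Shift right by 6: 1111100
Mask low 3 bits: 100 = 4

4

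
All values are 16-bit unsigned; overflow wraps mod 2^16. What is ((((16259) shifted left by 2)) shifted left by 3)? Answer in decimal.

16259 = 0011111110000011
→ shifted left by 2 (mod 2^16) → 1111111000001100 = 65036
→ shifted left by 3 (mod 2^16) → 1111000001100000 = 61536

61536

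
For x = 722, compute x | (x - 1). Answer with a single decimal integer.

x = 1011010010 = 722
x - 1 = 1011010001
OR    = 1011010011 = 723
(x | (x - 1) sets all bits below the lowest set bit.)

723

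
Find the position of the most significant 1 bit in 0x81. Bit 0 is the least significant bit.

0x81 = 10000001
The topmost 1 is at position 7 (since 2^7 = 128 ≤ 129 < 256).

7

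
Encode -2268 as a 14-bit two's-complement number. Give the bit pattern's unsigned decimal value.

2268 in 14 bits: 00100011011100
Invert: 11011100100011
Add 1:  11011100100100 = 14116
(Check: 2^14 - 2268 = 16384 - 2268 = 14116.)

14116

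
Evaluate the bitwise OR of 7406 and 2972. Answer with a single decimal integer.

8190

7406 = 1110011101110
2972 = 0101110011100
 OR → 1111111111110 = 8190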